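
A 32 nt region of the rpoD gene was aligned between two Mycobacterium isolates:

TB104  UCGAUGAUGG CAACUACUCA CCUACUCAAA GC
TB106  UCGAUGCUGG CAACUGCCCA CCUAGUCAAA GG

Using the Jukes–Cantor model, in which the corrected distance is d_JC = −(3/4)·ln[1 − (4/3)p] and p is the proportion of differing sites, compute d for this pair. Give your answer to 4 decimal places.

The sequences differ at positions 7 (A/C), 16 (A/G), 18 (U/C), 25 (C/G), 32 (C/G).
p = 5/32 = 0.156250.
d = −0.75 · ln(1 − (4/3)·0.156250) = −0.75 · ln(0.791667) = −0.75 · (-0.233614) = 0.1752.

0.1752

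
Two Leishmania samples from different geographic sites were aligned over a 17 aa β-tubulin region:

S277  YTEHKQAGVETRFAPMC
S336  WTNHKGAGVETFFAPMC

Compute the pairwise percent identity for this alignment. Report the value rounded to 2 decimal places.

The sequences differ at positions 1 (Y/W), 3 (E/N), 6 (Q/G), 12 (R/F).
13 of the 17 sites match, so the percent identity is 13/17 × 100 = 76.47%.

76.47%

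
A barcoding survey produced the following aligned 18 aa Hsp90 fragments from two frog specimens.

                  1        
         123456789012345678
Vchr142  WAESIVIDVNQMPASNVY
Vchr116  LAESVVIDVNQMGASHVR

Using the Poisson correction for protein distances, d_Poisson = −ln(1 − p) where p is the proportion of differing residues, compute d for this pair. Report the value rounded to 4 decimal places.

The sequences differ at positions 1 (W/L), 5 (I/V), 13 (P/G), 16 (N/H), 18 (Y/R).
p = 5/18 = 0.277778.
d = −ln(1 − 0.277778) = −ln(0.722222) = 0.3254.

0.3254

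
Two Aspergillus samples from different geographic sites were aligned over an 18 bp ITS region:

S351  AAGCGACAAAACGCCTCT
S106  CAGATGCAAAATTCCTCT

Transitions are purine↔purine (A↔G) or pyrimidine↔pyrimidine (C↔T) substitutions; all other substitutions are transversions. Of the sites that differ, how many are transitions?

2

The sequences differ at positions 1 (A/C, transversion), 4 (C/A, transversion), 5 (G/T, transversion), 6 (A/G, transition), 12 (C/T, transition), 13 (G/T, transversion).
Of the 6 differences, 2 transitions and 4 transversions, so the answer is 2.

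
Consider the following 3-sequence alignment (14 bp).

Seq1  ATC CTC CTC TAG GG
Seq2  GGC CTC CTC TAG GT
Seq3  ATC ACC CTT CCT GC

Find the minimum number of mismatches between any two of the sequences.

Pairwise Hamming distances:
  Seq1 vs Seq2: 3
  Seq1 vs Seq3: 7
  Seq2 vs Seq3: 9
The smallest is 3, between Seq1 and Seq2.

3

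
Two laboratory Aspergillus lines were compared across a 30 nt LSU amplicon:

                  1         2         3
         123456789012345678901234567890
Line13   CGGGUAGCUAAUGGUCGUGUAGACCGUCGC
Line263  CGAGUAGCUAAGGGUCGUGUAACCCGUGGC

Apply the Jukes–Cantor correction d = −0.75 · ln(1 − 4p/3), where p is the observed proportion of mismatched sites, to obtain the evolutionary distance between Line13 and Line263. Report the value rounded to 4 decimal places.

Differing sites — 3:G/A; 12:U/G; 22:G/A; 23:A/C; 28:C/G.
p = 5/30 = 0.166667.
d = −0.75 · ln(1 − (4/3)·0.166667) = −0.75 · ln(0.777777) = −0.75 · (-0.251315) = 0.1885.

0.1885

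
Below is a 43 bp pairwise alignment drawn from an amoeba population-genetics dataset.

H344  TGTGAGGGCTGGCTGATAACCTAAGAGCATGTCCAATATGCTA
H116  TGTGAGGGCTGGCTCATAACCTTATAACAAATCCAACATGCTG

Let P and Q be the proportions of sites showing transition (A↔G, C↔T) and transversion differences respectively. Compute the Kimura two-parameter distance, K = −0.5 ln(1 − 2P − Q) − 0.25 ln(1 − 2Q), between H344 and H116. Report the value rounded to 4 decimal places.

Differing sites — 15:G/C (Tv); 23:A/T (Tv); 25:G/T (Tv); 27:G/A (Ti); 30:T/A (Tv); 31:G/A (Ti); 37:T/C (Ti); 43:A/G (Ti).
Of the 8 differences, 4 transitions and 4 transversions over 43 sites: P = 4/43 = 0.093023, Q = 4/43 = 0.093023.
d = −0.5·ln(0.720931) − 0.25·ln(0.813954) = −0.5·(-0.327212) − 0.25·(-0.205851) = 0.2151.

0.2151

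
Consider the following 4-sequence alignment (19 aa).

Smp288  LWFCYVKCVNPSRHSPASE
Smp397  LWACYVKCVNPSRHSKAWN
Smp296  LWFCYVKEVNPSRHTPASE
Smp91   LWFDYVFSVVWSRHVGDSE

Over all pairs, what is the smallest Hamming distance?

2

Pairwise Hamming distances:
  Smp288 vs Smp397: 4
  Smp288 vs Smp296: 2
  Smp288 vs Smp91: 8
  Smp397 vs Smp296: 6
  Smp397 vs Smp91: 11
  Smp296 vs Smp91: 8
The smallest is 2, between Smp288 and Smp296.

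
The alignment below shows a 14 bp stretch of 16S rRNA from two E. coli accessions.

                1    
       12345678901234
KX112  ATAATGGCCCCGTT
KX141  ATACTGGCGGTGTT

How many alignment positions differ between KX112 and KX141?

Differing sites — 4:A/C; 9:C/G; 10:C/G; 11:C/T.
That gives 4 mismatches out of 14 aligned sites, so the Hamming distance is 4.

4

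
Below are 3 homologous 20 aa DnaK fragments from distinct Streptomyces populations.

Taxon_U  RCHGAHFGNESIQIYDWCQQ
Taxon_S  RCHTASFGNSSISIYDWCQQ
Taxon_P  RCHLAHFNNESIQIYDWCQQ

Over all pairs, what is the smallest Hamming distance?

2

Pairwise Hamming distances:
  Taxon_U vs Taxon_S: 4
  Taxon_U vs Taxon_P: 2
  Taxon_S vs Taxon_P: 5
The smallest is 2, between Taxon_U and Taxon_P.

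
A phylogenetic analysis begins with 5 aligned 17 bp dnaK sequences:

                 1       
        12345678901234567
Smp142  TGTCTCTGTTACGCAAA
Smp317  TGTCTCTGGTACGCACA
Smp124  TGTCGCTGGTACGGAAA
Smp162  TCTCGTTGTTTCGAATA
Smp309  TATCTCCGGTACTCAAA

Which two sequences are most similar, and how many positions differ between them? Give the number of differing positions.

Pairwise Hamming distances:
  Smp142 vs Smp317: 2
  Smp142 vs Smp124: 3
  Smp142 vs Smp162: 6
  Smp142 vs Smp309: 4
  Smp317 vs Smp124: 3
  Smp317 vs Smp162: 7
  Smp317 vs Smp309: 4
  Smp124 vs Smp162: 6
  Smp124 vs Smp309: 5
  Smp162 vs Smp309: 9
The smallest is 2, between Smp142 and Smp317.

2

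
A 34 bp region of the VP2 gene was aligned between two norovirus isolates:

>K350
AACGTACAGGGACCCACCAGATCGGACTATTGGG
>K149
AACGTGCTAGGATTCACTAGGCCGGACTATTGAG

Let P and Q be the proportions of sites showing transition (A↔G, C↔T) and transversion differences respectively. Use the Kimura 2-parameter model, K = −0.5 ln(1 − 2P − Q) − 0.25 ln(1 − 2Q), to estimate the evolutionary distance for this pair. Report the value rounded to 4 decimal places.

Differing sites — 6:A/G (Ti); 8:A/T (Tv); 9:G/A (Ti); 13:C/T (Ti); 14:C/T (Ti); 18:C/T (Ti); 21:A/G (Ti); 22:T/C (Ti); 33:G/A (Ti).
Of the 9 differences, 8 transitions and 1 transversion over 34 sites: P = 8/34 = 0.235294, Q = 1/34 = 0.029412.
d = −0.5·ln(0.500000) − 0.25·ln(0.941176) = −0.5·(-0.693147) − 0.25·(-0.060625) = 0.3617.

0.3617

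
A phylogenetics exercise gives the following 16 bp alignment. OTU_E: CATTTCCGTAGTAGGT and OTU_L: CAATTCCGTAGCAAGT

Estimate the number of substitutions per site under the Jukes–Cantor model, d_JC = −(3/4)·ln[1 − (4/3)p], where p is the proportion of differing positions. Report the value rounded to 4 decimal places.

0.2158

Differing sites — 3:T/A; 12:T/C; 14:G/A.
p = 3/16 = 0.187500.
d = −0.75 · ln(1 − (4/3)·0.187500) = −0.75 · ln(0.750000) = −0.75 · (-0.287682) = 0.2158.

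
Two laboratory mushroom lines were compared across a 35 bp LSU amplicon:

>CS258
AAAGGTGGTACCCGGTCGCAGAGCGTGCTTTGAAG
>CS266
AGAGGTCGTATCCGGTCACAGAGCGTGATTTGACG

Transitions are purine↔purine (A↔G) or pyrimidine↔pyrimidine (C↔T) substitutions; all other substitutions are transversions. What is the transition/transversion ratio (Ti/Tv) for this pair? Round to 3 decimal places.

Mismatches occur at site 2 (A↔G, transition), site 7 (G↔C, transversion), site 11 (C↔T, transition), site 18 (G↔A, transition), site 28 (C↔A, transversion), site 34 (A↔C, transversion).
Of the 6 differences, 3 transitions and 3 transversions, so Ti/Tv = 3/3 = 1.000.

1.000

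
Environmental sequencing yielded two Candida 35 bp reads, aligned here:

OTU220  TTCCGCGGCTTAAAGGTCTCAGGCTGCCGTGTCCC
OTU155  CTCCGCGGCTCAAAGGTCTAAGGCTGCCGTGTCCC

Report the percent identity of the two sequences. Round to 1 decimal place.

91.4%

Differing sites — 1:T/C; 11:T/C; 20:C/A.
32 of the 35 sites match, so the percent identity is 32/35 × 100 = 91.4%.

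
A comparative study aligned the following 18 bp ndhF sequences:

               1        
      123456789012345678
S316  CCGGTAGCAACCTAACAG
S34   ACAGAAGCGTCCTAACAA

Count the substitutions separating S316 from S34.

Mismatches occur at site 1 (C↔A), site 3 (G↔A), site 5 (T↔A), site 9 (A↔G), site 10 (A↔T), site 18 (G↔A).
That gives 6 mismatches out of 18 aligned sites, so the Hamming distance is 6.

6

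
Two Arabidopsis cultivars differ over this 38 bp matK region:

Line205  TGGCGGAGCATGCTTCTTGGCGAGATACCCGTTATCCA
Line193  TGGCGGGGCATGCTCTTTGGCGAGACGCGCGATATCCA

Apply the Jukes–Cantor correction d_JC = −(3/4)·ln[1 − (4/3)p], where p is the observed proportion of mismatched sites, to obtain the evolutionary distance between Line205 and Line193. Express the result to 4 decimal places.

0.2114

Differing sites — 7:A/G; 15:T/C; 16:C/T; 26:T/C; 27:A/G; 29:C/G; 32:T/A.
p = 7/38 = 0.184211.
d = −0.75 · ln(1 − (4/3)·0.184211) = −0.75 · ln(0.754385) = −0.75 · (-0.281852) = 0.2114.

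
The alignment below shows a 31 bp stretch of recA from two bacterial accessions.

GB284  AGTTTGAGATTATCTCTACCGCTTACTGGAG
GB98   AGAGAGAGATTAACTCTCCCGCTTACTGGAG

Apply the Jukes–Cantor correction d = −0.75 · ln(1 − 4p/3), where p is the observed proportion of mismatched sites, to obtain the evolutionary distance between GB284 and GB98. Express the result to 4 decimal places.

0.1816

Differing sites — 3:T/A; 4:T/G; 5:T/A; 13:T/A; 18:A/C.
p = 5/31 = 0.161290.
d = −0.75 · ln(1 − (4/3)·0.161290) = −0.75 · ln(0.784947) = −0.75 · (-0.242139) = 0.1816.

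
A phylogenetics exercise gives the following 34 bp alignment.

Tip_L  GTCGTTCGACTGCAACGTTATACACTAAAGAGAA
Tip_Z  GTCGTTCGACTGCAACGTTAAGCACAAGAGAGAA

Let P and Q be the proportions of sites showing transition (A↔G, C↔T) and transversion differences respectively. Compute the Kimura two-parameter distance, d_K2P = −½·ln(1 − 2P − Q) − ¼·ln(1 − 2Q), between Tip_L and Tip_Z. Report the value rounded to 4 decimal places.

0.1284

The sequences differ at positions 21 (T/A, transversion), 22 (A/G, transition), 26 (T/A, transversion), 28 (A/G, transition).
Of the 4 differences, 2 transitions and 2 transversions over 34 sites: P = 2/34 = 0.058824, Q = 2/34 = 0.058824.
d = −0.5·ln(0.823528) − 0.25·ln(0.882352) = −0.5·(-0.194158) − 0.25·(-0.125164) = 0.1284.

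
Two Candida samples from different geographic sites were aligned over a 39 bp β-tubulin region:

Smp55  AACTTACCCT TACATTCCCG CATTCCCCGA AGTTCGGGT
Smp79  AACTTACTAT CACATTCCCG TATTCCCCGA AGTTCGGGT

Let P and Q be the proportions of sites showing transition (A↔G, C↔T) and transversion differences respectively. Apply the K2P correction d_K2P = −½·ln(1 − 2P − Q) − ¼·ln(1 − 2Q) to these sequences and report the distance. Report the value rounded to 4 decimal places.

0.1121

Mismatches occur at site 8 (C↔T, transition), site 9 (C↔A, transversion), site 11 (T↔C, transition), site 21 (C↔T, transition).
Of the 4 differences, 3 transitions and 1 transversion over 39 sites: P = 3/39 = 0.076923, Q = 1/39 = 0.025641.
d = −0.5·ln(0.820513) − 0.25·ln(0.948718) = −0.5·(-0.197826) − 0.25·(-0.052644) = 0.1121.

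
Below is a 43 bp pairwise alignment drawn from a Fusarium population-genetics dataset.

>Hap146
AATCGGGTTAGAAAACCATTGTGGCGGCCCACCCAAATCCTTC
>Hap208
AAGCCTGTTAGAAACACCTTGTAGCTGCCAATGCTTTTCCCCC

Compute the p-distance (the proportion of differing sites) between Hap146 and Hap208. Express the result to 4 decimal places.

0.3721

The sequences differ at positions 3 (T/G), 5 (G/C), 6 (G/T), 15 (A/C), 16 (C/A), 18 (A/C), 23 (G/A), 26 (G/T), 30 (C/A), 32 (C/T), 33 (C/G), 35 (A/T), 36 (A/T), 37 (A/T), 41 (T/C), 42 (T/C).
There are 16 differences over 43 sites, so p = 16/43 = 0.3721.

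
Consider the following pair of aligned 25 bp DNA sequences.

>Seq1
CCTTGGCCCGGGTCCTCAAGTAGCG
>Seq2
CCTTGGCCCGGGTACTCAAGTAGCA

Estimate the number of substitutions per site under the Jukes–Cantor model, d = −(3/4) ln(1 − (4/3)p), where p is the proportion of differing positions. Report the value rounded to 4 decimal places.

The sequences differ at positions 14 (C/A), 25 (G/A).
p = 2/25 = 0.080000.
d = −0.75 · ln(1 − (4/3)·0.080000) = −0.75 · ln(0.893333) = −0.75 · (-0.112796) = 0.0846.

0.0846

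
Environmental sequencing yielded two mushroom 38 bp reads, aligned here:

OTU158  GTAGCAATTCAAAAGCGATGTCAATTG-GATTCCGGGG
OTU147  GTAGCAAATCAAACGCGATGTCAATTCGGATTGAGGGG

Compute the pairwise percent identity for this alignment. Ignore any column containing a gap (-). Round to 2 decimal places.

Excluding the 1 gap column leaves 37 comparable sites.
Mismatches occur at site 8 (T→A), site 14 (A→C), site 27 (G→C), site 33 (C→G), site 34 (C→A).
32 of the 37 comparable sites match, so the percent identity is 32/37 × 100 = 86.49%.

86.49%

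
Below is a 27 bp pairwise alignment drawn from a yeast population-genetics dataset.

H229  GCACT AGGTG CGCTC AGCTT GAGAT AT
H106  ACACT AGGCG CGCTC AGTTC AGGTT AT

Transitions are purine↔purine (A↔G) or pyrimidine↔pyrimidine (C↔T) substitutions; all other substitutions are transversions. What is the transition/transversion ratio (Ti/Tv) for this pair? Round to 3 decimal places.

The sequences differ at positions 1 (G/A, transition), 9 (T/C, transition), 18 (C/T, transition), 20 (T/C, transition), 21 (G/A, transition), 22 (A/G, transition), 24 (A/T, transversion).
Of the 7 differences, 6 transitions and 1 transversion, so Ti/Tv = 6/1 = 6.000.

6.000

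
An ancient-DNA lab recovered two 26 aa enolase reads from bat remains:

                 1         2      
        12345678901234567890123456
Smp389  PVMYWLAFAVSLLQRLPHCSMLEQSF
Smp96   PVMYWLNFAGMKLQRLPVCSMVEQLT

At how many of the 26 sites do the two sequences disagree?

Differing sites — 7:A/N; 10:V/G; 11:S/M; 12:L/K; 18:H/V; 22:L/V; 25:S/L; 26:F/T.
That gives 8 mismatches out of 26 aligned sites, so the Hamming distance is 8.

8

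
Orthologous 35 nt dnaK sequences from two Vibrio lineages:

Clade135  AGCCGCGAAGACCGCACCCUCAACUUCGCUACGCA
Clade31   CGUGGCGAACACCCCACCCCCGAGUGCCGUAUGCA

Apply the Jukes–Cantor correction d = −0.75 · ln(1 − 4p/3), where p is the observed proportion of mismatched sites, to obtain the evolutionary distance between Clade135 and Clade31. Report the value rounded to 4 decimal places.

Mismatches occur at site 1 (A↔C), site 3 (C↔U), site 4 (C↔G), site 10 (G↔C), site 14 (G↔C), site 20 (U↔C), site 22 (A↔G), site 24 (C↔G), site 26 (U↔G), site 28 (G↔C), site 29 (C↔G), site 32 (C↔U).
p = 12/35 = 0.342857.
d = −0.75 · ln(1 − (4/3)·0.342857) = −0.75 · ln(0.542857) = −0.75 · (-0.610909) = 0.4582.

0.4582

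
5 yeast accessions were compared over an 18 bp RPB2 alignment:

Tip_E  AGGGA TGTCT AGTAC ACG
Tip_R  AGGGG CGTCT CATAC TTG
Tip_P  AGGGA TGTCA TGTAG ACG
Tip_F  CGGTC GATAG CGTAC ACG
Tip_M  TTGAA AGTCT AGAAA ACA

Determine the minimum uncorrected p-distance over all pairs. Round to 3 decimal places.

Pairwise Hamming distances:
  Tip_E vs Tip_R: 6
  Tip_E vs Tip_P: 3
  Tip_E vs Tip_F: 8
  Tip_E vs Tip_M: 7
  Tip_R vs Tip_P: 8
  Tip_R vs Tip_F: 10
  Tip_R vs Tip_M: 12
  Tip_P vs Tip_F: 9
  Tip_P vs Tip_M: 9
  Tip_F vs Tip_M: 12
The smallest is 3 mismatches, between Tip_E and Tip_P; p = 3/18 = 0.167.

0.167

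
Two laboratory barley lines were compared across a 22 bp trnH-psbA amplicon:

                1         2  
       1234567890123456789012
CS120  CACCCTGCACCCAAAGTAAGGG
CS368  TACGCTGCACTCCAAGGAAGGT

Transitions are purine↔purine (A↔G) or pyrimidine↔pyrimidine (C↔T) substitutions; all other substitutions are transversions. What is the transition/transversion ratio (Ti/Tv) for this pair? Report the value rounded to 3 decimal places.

0.500

The sequences differ at positions 1 (C/T, transition), 4 (C/G, transversion), 11 (C/T, transition), 13 (A/C, transversion), 17 (T/G, transversion), 22 (G/T, transversion).
Of the 6 differences, 2 transitions and 4 transversions, so Ti/Tv = 2/4 = 0.500.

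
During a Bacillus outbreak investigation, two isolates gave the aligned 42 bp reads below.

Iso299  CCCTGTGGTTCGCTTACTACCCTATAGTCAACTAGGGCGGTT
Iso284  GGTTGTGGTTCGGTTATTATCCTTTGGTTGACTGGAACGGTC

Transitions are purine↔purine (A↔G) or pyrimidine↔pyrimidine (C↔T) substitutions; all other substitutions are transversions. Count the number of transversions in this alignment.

Mismatches occur at site 1 (C↔G, transversion), site 2 (C↔G, transversion), site 3 (C↔T, transition), site 13 (C↔G, transversion), site 17 (C↔T, transition), site 20 (C↔T, transition), site 24 (A↔T, transversion), site 26 (A↔G, transition), site 29 (C↔T, transition), site 30 (A↔G, transition), site 34 (A↔G, transition), site 36 (G↔A, transition), site 37 (G↔A, transition), site 42 (T↔C, transition).
Of the 14 differences, 10 transitions and 4 transversions, so the answer is 4.

4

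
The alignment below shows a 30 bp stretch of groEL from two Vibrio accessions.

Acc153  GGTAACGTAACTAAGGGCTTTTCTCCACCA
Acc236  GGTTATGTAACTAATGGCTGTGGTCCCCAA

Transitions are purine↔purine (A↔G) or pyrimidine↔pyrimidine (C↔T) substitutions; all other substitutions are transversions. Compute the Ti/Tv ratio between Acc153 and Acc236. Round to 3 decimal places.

0.143

The sequences differ at positions 4 (A/T, transversion), 6 (C/T, transition), 15 (G/T, transversion), 20 (T/G, transversion), 22 (T/G, transversion), 23 (C/G, transversion), 27 (A/C, transversion), 29 (C/A, transversion).
Of the 8 differences, 1 transition and 7 transversions, so Ti/Tv = 1/7 = 0.143.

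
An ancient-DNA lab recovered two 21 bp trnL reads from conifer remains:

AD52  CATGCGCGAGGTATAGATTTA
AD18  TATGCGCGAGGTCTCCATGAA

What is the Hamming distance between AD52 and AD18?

The sequences differ at positions 1 (C/T), 13 (A/C), 15 (A/C), 16 (G/C), 19 (T/G), 20 (T/A).
That gives 6 mismatches out of 21 aligned sites, so the Hamming distance is 6.

6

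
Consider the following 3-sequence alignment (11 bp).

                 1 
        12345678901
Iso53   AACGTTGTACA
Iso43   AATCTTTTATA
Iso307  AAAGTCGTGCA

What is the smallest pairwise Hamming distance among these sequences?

Pairwise Hamming distances:
  Iso53 vs Iso43: 4
  Iso53 vs Iso307: 3
  Iso43 vs Iso307: 6
The smallest is 3, between Iso53 and Iso307.

3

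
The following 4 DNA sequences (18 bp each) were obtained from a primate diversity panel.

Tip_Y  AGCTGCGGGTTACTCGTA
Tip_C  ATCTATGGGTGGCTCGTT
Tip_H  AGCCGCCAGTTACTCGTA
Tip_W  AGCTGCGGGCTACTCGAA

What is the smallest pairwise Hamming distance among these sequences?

Pairwise Hamming distances:
  Tip_Y vs Tip_C: 6
  Tip_Y vs Tip_H: 3
  Tip_Y vs Tip_W: 2
  Tip_C vs Tip_H: 9
  Tip_C vs Tip_W: 8
  Tip_H vs Tip_W: 5
The smallest is 2, between Tip_Y and Tip_W.

2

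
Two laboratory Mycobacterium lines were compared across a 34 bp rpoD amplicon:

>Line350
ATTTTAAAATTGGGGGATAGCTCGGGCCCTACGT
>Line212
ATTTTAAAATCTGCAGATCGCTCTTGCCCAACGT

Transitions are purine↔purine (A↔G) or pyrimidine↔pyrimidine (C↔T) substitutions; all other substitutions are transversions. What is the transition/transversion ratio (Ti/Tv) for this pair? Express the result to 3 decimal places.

0.333

Mismatches occur at site 11 (T→C, transition), site 12 (G→T, transversion), site 14 (G→C, transversion), site 15 (G→A, transition), site 19 (A→C, transversion), site 24 (G→T, transversion), site 25 (G→T, transversion), site 30 (T→A, transversion).
Of the 8 differences, 2 transitions and 6 transversions, so Ti/Tv = 2/6 = 0.333.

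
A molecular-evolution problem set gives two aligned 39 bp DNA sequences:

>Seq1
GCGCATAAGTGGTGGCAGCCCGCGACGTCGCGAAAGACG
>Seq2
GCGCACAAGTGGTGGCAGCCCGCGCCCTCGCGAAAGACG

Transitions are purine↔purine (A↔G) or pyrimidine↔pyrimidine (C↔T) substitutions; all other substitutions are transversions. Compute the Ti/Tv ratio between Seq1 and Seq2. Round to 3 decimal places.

0.500

The sequences differ at positions 6 (T/C, transition), 25 (A/C, transversion), 27 (G/C, transversion).
Of the 3 differences, 1 transition and 2 transversions, so Ti/Tv = 1/2 = 0.500.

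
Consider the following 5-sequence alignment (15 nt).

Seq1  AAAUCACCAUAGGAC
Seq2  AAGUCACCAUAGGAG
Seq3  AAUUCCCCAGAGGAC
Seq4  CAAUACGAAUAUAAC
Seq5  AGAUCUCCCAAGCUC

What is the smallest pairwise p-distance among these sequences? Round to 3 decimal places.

Pairwise Hamming distances:
  Seq1 vs Seq2: 2
  Seq1 vs Seq3: 3
  Seq1 vs Seq4: 7
  Seq1 vs Seq5: 6
  Seq2 vs Seq3: 4
  Seq2 vs Seq4: 9
  Seq2 vs Seq5: 8
  Seq3 vs Seq4: 8
  Seq3 vs Seq5: 7
  Seq4 vs Seq5: 11
The smallest is 2 mismatches, between Seq1 and Seq2; p = 2/15 = 0.133.

0.133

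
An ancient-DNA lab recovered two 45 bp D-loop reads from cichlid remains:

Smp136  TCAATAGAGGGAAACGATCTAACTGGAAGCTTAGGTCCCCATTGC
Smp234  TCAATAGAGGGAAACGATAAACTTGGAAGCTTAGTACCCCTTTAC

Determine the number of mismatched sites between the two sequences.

The sequences differ at positions 19 (C/A), 20 (T/A), 22 (A/C), 23 (C/T), 35 (G/T), 36 (T/A), 41 (A/T), 44 (G/A).
That gives 8 mismatches out of 45 aligned sites, so the Hamming distance is 8.

8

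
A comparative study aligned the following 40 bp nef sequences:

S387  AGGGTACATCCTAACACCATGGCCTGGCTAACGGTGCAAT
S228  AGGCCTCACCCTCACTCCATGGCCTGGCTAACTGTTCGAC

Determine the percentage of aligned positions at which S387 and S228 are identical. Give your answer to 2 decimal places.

75.00%

Differing sites — 4:G/C; 5:T/C; 6:A/T; 9:T/C; 13:A/C; 16:A/T; 33:G/T; 36:G/T; 38:A/G; 40:T/C.
30 of the 40 sites match, so the percent identity is 30/40 × 100 = 75.00%.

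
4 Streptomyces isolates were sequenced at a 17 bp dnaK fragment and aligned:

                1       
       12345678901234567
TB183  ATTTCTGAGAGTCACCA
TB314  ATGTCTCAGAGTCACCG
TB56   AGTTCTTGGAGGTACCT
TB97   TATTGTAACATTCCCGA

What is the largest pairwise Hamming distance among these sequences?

Pairwise Hamming distances:
  TB183 vs TB314: 3
  TB183 vs TB56: 6
  TB183 vs TB97: 8
  TB314 vs TB56: 7
  TB314 vs TB97: 10
  TB56 vs TB97: 12
The largest is 12, between TB56 and TB97.

12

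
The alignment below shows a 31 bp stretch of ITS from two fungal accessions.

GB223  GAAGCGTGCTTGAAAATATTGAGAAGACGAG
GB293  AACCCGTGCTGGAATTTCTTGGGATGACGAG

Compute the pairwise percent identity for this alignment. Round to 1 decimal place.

71.0%

The sequences differ at positions 1 (G/A), 3 (A/C), 4 (G/C), 11 (T/G), 15 (A/T), 16 (A/T), 18 (A/C), 22 (A/G), 25 (A/T).
22 of the 31 sites match, so the percent identity is 22/31 × 100 = 71.0%.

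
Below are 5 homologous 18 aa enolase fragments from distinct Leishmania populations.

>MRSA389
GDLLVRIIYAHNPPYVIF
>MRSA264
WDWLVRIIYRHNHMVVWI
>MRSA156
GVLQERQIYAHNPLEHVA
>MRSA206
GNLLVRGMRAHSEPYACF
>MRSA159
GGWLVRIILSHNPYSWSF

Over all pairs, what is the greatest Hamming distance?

Pairwise Hamming distances:
  MRSA389 vs MRSA264: 8
  MRSA389 vs MRSA156: 9
  MRSA389 vs MRSA206: 8
  MRSA389 vs MRSA159: 8
  MRSA264 vs MRSA156: 13
  MRSA264 vs MRSA206: 14
  MRSA264 vs MRSA159: 10
  MRSA156 vs MRSA206: 13
  MRSA156 vs MRSA159: 12
  MRSA206 vs MRSA159: 12
The largest is 14, between MRSA264 and MRSA206.

14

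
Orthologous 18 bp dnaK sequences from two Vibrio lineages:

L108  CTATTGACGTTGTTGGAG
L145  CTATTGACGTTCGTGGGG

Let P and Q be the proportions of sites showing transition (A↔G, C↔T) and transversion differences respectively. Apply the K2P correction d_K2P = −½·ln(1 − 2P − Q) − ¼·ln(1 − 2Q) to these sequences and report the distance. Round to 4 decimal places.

0.1885

Differing sites — 12:G/C (Tv); 13:T/G (Tv); 17:A/G (Ti).
Of the 3 differences, 1 transition and 2 transversions over 18 sites: P = 1/18 = 0.055556, Q = 2/18 = 0.111111.
d = −0.5·ln(0.777777) − 0.25·ln(0.777778) = −0.5·(-0.251315) − 0.25·(-0.251314) = 0.1885.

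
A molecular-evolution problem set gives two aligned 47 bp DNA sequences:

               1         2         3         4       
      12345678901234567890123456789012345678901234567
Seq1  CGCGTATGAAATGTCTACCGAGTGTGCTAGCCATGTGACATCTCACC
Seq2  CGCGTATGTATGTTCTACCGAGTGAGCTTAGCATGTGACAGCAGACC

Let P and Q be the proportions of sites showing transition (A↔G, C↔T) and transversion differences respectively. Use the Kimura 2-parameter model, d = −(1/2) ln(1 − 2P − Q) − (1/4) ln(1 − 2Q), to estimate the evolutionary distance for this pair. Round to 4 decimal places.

The sequences differ at positions 9 (A/T, transversion), 11 (A/T, transversion), 12 (T/G, transversion), 13 (G/T, transversion), 25 (T/A, transversion), 29 (A/T, transversion), 30 (G/A, transition), 31 (C/G, transversion), 41 (T/G, transversion), 43 (T/A, transversion), 44 (C/G, transversion).
Of the 11 differences, 1 transition and 10 transversions over 47 sites: P = 1/47 = 0.021277, Q = 10/47 = 0.212766.
d = −0.5·ln(0.744680) − 0.25·ln(0.574468) = −0.5·(-0.294801) − 0.25·(-0.554311) = 0.2860.

0.2860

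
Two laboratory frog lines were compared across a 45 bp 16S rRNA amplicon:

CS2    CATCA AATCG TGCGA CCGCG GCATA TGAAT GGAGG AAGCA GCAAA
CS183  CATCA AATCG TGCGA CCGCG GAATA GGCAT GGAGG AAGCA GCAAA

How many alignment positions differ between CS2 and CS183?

The sequences differ at positions 22 (C/A), 26 (T/G), 28 (A/C).
That gives 3 mismatches out of 45 aligned sites, so the Hamming distance is 3.

3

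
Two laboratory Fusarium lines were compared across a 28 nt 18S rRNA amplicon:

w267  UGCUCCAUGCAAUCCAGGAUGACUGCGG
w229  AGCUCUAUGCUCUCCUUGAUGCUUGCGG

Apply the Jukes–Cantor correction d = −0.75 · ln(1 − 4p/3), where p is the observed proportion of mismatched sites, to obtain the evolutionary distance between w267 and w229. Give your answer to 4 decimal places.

0.3597

Mismatches occur at site 1 (U/A), site 6 (C/U), site 11 (A/U), site 12 (A/C), site 16 (A/U), site 17 (G/U), site 22 (A/C), site 23 (C/U).
p = 8/28 = 0.285714.
d = −0.75 · ln(1 − (4/3)·0.285714) = −0.75 · ln(0.619048) = −0.75 · (-0.479572) = 0.3597.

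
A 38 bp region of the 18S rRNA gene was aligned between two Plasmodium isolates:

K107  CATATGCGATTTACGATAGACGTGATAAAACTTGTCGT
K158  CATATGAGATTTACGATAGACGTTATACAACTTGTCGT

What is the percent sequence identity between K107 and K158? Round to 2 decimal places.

92.11%

The sequences differ at positions 7 (C/A), 24 (G/T), 28 (A/C).
35 of the 38 sites match, so the percent identity is 35/38 × 100 = 92.11%.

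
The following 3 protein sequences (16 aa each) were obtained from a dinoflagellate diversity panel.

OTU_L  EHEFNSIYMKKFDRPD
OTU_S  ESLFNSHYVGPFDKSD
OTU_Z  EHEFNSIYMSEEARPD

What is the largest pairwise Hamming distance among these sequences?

Pairwise Hamming distances:
  OTU_L vs OTU_S: 8
  OTU_L vs OTU_Z: 4
  OTU_S vs OTU_Z: 10
The largest is 10, between OTU_S and OTU_Z.

10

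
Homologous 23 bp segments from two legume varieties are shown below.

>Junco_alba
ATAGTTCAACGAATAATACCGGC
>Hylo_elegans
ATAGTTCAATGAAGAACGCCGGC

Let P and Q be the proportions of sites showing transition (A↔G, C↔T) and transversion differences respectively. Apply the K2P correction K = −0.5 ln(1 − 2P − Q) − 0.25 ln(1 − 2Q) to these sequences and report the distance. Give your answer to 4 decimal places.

Mismatches occur at site 10 (C/T, transition), site 14 (T/G, transversion), site 17 (T/C, transition), site 18 (A/G, transition).
Of the 4 differences, 3 transitions and 1 transversion over 23 sites: P = 3/23 = 0.130435, Q = 1/23 = 0.043478.
d = −0.5·ln(0.695652) − 0.25·ln(0.913044) = −0.5·(-0.362906) − 0.25·(-0.090971) = 0.2042.

0.2042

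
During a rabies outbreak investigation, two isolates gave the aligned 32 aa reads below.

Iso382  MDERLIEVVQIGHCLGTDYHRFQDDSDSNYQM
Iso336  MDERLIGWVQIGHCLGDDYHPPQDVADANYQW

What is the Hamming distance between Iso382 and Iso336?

The sequences differ at positions 7 (E/G), 8 (V/W), 17 (T/D), 21 (R/P), 22 (F/P), 25 (D/V), 26 (S/A), 28 (S/A), 32 (M/W).
That gives 9 mismatches out of 32 aligned sites, so the Hamming distance is 9.

9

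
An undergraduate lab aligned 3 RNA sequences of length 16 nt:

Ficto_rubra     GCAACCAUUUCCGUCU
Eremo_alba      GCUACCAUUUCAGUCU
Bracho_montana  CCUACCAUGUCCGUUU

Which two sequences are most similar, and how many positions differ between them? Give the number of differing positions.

Pairwise Hamming distances:
  Ficto_rubra vs Eremo_alba: 2
  Ficto_rubra vs Bracho_montana: 4
  Eremo_alba vs Bracho_montana: 4
The smallest is 2, between Ficto_rubra and Eremo_alba.

2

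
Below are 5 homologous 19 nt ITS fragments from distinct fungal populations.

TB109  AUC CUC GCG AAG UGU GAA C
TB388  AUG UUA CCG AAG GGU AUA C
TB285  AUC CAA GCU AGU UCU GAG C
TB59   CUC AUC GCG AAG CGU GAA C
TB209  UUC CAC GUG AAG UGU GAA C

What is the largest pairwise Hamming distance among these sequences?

12

Pairwise Hamming distances:
  TB109 vs TB388: 7
  TB109 vs TB285: 7
  TB109 vs TB59: 3
  TB109 vs TB209: 3
  TB388 vs TB285: 12
  TB388 vs TB59: 8
  TB388 vs TB209: 10
  TB285 vs TB59: 10
  TB285 vs TB209: 8
  TB59 vs TB209: 5
The largest is 12, between TB388 and TB285.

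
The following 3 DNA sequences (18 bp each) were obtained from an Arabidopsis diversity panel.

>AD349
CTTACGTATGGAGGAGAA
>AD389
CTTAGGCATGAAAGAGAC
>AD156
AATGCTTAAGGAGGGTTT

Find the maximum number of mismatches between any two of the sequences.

Pairwise Hamming distances:
  AD349 vs AD389: 5
  AD349 vs AD156: 9
  AD389 vs AD156: 13
The largest is 13, between AD389 and AD156.

13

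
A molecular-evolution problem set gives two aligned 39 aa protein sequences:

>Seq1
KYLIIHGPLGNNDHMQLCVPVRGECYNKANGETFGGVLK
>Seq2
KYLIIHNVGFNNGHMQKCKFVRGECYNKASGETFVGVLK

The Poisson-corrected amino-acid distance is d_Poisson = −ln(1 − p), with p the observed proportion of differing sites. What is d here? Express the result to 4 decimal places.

Differing sites — 7:G/N; 8:P/V; 9:L/G; 10:G/F; 13:D/G; 17:L/K; 19:V/K; 20:P/F; 30:N/S; 35:G/V.
p = 10/39 = 0.256410.
d = −ln(1 − 0.256410) = −ln(0.743590) = 0.2963.

0.2963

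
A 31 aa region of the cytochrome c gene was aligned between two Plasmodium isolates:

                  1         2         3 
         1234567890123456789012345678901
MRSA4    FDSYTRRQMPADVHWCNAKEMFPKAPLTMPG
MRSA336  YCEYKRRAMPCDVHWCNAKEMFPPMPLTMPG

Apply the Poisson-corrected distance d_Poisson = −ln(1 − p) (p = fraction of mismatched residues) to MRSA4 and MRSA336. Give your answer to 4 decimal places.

Mismatches occur at site 1 (F↔Y), site 2 (D↔C), site 3 (S↔E), site 5 (T↔K), site 8 (Q↔A), site 11 (A↔C), site 24 (K↔P), site 25 (A↔M).
p = 8/31 = 0.258065.
d = −ln(1 − 0.258065) = −ln(0.741935) = 0.2985.

0.2985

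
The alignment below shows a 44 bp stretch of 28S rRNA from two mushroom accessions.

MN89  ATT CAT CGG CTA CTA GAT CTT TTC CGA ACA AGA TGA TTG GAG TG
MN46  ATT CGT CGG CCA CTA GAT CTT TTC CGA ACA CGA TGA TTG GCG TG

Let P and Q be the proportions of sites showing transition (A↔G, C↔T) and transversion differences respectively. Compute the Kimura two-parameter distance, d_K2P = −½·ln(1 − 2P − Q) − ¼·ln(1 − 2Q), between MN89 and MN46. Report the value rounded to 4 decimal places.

Mismatches occur at site 5 (A↔G, transition), site 11 (T↔C, transition), site 31 (A↔C, transversion), site 41 (A↔C, transversion).
Of the 4 differences, 2 transitions and 2 transversions over 44 sites: P = 2/44 = 0.045455, Q = 2/44 = 0.045455.
d = −0.5·ln(0.863635) − 0.25·ln(0.909090) = −0.5·(-0.146605) − 0.25·(-0.095311) = 0.0971.

0.0971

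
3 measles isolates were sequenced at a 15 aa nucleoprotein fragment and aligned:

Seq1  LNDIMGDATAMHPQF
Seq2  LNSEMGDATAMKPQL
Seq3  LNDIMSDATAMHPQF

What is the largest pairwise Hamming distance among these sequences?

5

Pairwise Hamming distances:
  Seq1 vs Seq2: 4
  Seq1 vs Seq3: 1
  Seq2 vs Seq3: 5
The largest is 5, between Seq2 and Seq3.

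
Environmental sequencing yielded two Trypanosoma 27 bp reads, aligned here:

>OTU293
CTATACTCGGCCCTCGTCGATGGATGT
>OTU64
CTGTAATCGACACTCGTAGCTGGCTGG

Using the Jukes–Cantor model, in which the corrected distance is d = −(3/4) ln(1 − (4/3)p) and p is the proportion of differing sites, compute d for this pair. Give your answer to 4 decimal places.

Mismatches occur at site 3 (A→G), site 6 (C→A), site 10 (G→A), site 12 (C→A), site 18 (C→A), site 20 (A→C), site 24 (A→C), site 27 (T→G).
p = 8/27 = 0.296296.
d = −0.75 · ln(1 − (4/3)·0.296296) = −0.75 · ln(0.604939) = −0.75 · (-0.502628) = 0.3770.

0.3770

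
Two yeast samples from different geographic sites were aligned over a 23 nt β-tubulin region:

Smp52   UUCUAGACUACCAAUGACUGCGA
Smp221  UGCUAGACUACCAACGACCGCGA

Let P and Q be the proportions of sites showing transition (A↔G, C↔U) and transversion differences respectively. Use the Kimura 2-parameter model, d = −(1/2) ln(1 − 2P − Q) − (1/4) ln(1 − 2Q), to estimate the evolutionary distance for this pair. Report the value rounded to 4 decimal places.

0.1453

Differing sites — 2:U/G (Tv); 15:U/C (Ti); 19:U/C (Ti).
Of the 3 differences, 2 transitions and 1 transversion over 23 sites: P = 2/23 = 0.086957, Q = 1/23 = 0.043478.
d = −0.5·ln(0.782608) − 0.25·ln(0.913044) = −0.5·(-0.245123) − 0.25·(-0.090971) = 0.1453.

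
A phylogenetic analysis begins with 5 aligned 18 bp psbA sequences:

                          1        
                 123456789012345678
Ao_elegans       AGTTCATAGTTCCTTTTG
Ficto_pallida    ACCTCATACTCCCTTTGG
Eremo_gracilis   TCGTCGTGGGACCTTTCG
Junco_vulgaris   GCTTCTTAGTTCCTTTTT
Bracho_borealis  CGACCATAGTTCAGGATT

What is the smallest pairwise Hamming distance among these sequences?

Pairwise Hamming distances:
  Ao_elegans vs Ficto_pallida: 5
  Ao_elegans vs Eremo_gracilis: 8
  Ao_elegans vs Junco_vulgaris: 4
  Ao_elegans vs Bracho_borealis: 8
  Ficto_pallida vs Eremo_gracilis: 8
  Ficto_pallida vs Junco_vulgaris: 7
  Ficto_pallida vs Bracho_borealis: 12
  Eremo_gracilis vs Junco_vulgaris: 8
  Eremo_gracilis vs Bracho_borealis: 14
  Junco_vulgaris vs Bracho_borealis: 9
The smallest is 4, between Ao_elegans and Junco_vulgaris.

4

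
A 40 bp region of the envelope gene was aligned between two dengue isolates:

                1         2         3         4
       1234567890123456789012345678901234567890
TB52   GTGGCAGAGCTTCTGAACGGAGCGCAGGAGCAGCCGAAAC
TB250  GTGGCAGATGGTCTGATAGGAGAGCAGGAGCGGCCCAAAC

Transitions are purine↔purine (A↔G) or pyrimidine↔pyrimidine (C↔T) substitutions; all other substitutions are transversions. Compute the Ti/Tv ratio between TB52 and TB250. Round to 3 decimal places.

0.143

The sequences differ at positions 9 (G/T, transversion), 10 (C/G, transversion), 11 (T/G, transversion), 17 (A/T, transversion), 18 (C/A, transversion), 23 (C/A, transversion), 32 (A/G, transition), 36 (G/C, transversion).
Of the 8 differences, 1 transition and 7 transversions, so Ti/Tv = 1/7 = 0.143.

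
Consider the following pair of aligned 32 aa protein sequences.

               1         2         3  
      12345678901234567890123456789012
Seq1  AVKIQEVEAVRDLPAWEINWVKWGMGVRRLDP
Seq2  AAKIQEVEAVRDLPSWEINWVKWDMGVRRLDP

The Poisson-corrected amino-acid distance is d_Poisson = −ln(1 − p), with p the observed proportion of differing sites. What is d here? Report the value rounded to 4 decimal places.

Differing sites — 2:V/A; 15:A/S; 24:G/D.
p = 3/32 = 0.093750.
d = −ln(1 − 0.093750) = −ln(0.906250) = 0.0984.

0.0984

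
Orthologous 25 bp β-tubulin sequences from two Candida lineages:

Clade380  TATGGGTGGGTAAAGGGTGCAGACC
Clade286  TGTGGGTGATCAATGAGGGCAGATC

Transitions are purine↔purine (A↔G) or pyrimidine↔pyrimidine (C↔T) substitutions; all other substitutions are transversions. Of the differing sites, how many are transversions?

3

Differing sites — 2:A/G (Ti); 9:G/A (Ti); 10:G/T (Tv); 11:T/C (Ti); 14:A/T (Tv); 16:G/A (Ti); 18:T/G (Tv); 24:C/T (Ti).
Of the 8 differences, 5 transitions and 3 transversions, so the answer is 3.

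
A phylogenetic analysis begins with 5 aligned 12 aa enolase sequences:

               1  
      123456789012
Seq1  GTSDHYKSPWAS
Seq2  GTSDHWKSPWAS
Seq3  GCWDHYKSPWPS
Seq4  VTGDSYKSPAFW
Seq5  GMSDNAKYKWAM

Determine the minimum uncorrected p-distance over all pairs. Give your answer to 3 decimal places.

Pairwise Hamming distances:
  Seq1 vs Seq2: 1
  Seq1 vs Seq3: 3
  Seq1 vs Seq4: 6
  Seq1 vs Seq5: 6
  Seq2 vs Seq3: 4
  Seq2 vs Seq4: 7
  Seq2 vs Seq5: 6
  Seq3 vs Seq4: 7
  Seq3 vs Seq5: 8
  Seq4 vs Seq5: 10
The smallest is 1 mismatch, between Seq1 and Seq2; p = 1/12 = 0.083.

0.083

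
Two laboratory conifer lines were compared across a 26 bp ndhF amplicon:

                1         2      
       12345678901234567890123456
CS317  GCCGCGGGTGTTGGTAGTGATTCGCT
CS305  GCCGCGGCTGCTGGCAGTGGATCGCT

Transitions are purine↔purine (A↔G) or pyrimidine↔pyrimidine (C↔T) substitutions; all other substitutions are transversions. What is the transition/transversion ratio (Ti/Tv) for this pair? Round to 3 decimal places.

Differing sites — 8:G/C (Tv); 11:T/C (Ti); 15:T/C (Ti); 20:A/G (Ti); 21:T/A (Tv).
Of the 5 differences, 3 transitions and 2 transversions, so Ti/Tv = 3/2 = 1.500.

1.500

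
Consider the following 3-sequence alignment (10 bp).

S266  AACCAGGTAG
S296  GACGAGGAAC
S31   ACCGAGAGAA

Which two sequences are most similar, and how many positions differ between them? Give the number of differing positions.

4

Pairwise Hamming distances:
  S266 vs S296: 4
  S266 vs S31: 5
  S296 vs S31: 5
The smallest is 4, between S266 and S296.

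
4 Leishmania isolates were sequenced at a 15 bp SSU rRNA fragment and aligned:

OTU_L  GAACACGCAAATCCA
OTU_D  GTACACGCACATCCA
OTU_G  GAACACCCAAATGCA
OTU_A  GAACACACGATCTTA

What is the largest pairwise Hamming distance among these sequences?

8

Pairwise Hamming distances:
  OTU_L vs OTU_D: 2
  OTU_L vs OTU_G: 2
  OTU_L vs OTU_A: 6
  OTU_D vs OTU_G: 4
  OTU_D vs OTU_A: 8
  OTU_G vs OTU_A: 6
The largest is 8, between OTU_D and OTU_A.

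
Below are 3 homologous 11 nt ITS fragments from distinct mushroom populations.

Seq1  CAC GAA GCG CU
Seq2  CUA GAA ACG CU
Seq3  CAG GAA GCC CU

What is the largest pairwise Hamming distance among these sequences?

Pairwise Hamming distances:
  Seq1 vs Seq2: 3
  Seq1 vs Seq3: 2
  Seq2 vs Seq3: 4
The largest is 4, between Seq2 and Seq3.

4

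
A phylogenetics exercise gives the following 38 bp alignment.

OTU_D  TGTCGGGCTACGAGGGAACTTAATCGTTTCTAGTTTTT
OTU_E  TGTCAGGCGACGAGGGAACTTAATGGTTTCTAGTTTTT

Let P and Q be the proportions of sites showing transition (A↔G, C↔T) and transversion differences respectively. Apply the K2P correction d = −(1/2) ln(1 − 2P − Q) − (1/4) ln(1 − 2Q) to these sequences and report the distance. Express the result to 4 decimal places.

0.0834

Differing sites — 5:G/A (Ti); 9:T/G (Tv); 25:C/G (Tv).
Of the 3 differences, 1 transition and 2 transversions over 38 sites: P = 1/38 = 0.026316, Q = 2/38 = 0.052632.
d = −0.5·ln(0.894736) − 0.25·ln(0.894736) = −0.5·(-0.111227) − 0.25·(-0.111227) = 0.0834.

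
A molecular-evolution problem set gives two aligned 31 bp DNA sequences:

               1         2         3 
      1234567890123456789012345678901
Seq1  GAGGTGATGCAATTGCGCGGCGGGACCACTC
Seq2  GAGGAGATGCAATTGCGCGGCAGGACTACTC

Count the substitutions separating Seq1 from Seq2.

The sequences differ at positions 5 (T/A), 22 (G/A), 27 (C/T).
That gives 3 mismatches out of 31 aligned sites, so the Hamming distance is 3.

3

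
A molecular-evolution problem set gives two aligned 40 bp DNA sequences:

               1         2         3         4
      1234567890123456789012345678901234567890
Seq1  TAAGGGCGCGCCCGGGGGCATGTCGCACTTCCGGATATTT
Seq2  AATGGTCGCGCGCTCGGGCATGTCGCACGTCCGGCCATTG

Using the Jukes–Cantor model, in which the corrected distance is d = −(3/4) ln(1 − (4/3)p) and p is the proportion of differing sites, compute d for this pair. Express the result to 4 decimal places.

Mismatches occur at site 1 (T↔A), site 3 (A↔T), site 6 (G↔T), site 12 (C↔G), site 14 (G↔T), site 15 (G↔C), site 29 (T↔G), site 35 (A↔C), site 36 (T↔C), site 40 (T↔G).
p = 10/40 = 0.250000.
d = −0.75 · ln(1 − (4/3)·0.250000) = −0.75 · ln(0.666667) = −0.75 · (-0.405465) = 0.3041.

0.3041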